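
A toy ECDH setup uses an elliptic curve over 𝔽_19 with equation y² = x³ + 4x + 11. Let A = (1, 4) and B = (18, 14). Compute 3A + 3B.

(10, 5)

First 3A:
Repeated addition: build up to 3A.
2A: tangent at (1, 4): λ = (3·1² + 4)/(2·4) ≡ 7/8. 8⁻¹ ≡ 12 (mod 19), so λ ≡ 7·12 ≡ 8.
  x = λ² - 1 - 1 = 64 - 2 ≡ 5; y = λ·(1 - 5) - 4 ≡ 2. → (5, 2)
3A: (5, 2) + (1, 4). λ = (4 - 2)/(1 - 5) ≡ 2/15 mod 19. 15⁻¹ ≡ 14 (mod 19), so λ ≡ 9.
  x = λ² - 5 - 1 = 81 - 6 ≡ 18; y = λ·(5 - 18) - 2 ≡ 14. → (18, 14)
3A = (18, 14).
Next 3B:
Repeated addition: build up to 3B.
2B: tangent at (18, 14): λ = (3·18² + 4)/(2·14) ≡ 7/9. 9⁻¹ ≡ 17 (mod 19), so λ ≡ 7·17 ≡ 5.
  x = λ² - 18 - 18 = 25 - 36 ≡ 8; y = λ·(18 - 8) - 14 ≡ 17. → (8, 17)
3B: (8, 17) + (18, 14). λ = (14 - 17)/(18 - 8) ≡ 16/10 mod 19. 10⁻¹ ≡ 2 (mod 19) since 10·2 = 20 ≡ 1, so λ ≡ 13.
  x = λ² - 8 - 18 = 169 - 26 ≡ 10; y = λ·(8 - 10) - 17 ≡ 14. → (10, 14)
3B = (10, 14).
Finally 3A + 3B:
(18, 14) + (10, 14). λ = (14 - 14)/(10 - 18) ≡ 0/11 mod 19. 11⁻¹ ≡ 7 (mod 19), so λ ≡ 0.
  x = λ² - 18 - 10 = 0 - 28 ≡ 10; y = λ·(18 - 10) - 14 ≡ 5. → (10, 5)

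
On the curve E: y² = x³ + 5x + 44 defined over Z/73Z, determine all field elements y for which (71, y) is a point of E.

x³ + 5x + 44 = 358310 ≡ 26 (mod 73).
26 is a non-residue mod 73; no y exists.

none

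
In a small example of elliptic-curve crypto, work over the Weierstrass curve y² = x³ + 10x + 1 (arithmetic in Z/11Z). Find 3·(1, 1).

Write G = (1, 1).
Repeated addition: build up to 3G.
2G: tangent at (1, 1): λ = (3·1² + 10)/(2·1) ≡ 2/2. 2⁻¹ ≡ 6 (mod 11), so λ ≡ 2·6 ≡ 1.
  x = λ² - 1 - 1 = 1 - 2 ≡ 10; y = λ·(1 - 10) - 1 ≡ 1. → (10, 1)
3G: (10, 1) + (1, 1). λ = (1 - 1)/(1 - 10) ≡ 0/2 mod 11. 2⁻¹ ≡ 6 (mod 11) since 2·6 = 12 ≡ 1, so λ ≡ 0.
  x = λ² - 10 - 1 = 0 - 11 ≡ 0; y = λ·(10 - 0) - 1 ≡ 10. → (0, 10)

(0, 10)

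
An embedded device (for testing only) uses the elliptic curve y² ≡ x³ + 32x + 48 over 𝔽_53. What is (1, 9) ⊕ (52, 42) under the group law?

(1, 9) + (52, 42). λ = (42 - 9)/(52 - 1) ≡ 33/51 mod 53. 51⁻¹ ≡ 26 (mod 53), so λ ≡ 10.
  x = λ² - 1 - 52 = 100 - 53 ≡ 47; y = λ·(1 - 47) - 9 ≡ 8. → (47, 8)

(47, 8)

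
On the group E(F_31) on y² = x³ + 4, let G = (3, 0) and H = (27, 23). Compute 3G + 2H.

(16, 16)

First 3G:
Repeated addition: build up to 3G.
2G: (3, 0) + (3, 0): same x and y₁ ≡ -y₂, so the sum is O.
3G: O + (3, 0) = (3, 0) (identity).
3G = (3, 0).
Next 2H:
Repeated addition: build up to 2H.
2H: tangent at (27, 23): λ = (3·27² + 0)/(2·23) ≡ 17/15. 15⁻¹ ≡ 29 (mod 31), so λ ≡ 17·29 ≡ 28.
  x = λ² - 27 - 27 = 784 - 54 ≡ 17; y = λ·(27 - 17) - 23 ≡ 9. → (17, 9)
2H = (17, 9).
Finally 3G + 2H:
(3, 0) + (17, 9). λ = (9 - 0)/(17 - 3) ≡ 9/14 mod 31. 14⁻¹ ≡ 20 (mod 31), so λ ≡ 25.
  x = λ² - 3 - 17 = 625 - 20 ≡ 16; y = λ·(3 - 16) - 0 ≡ 16. → (16, 16)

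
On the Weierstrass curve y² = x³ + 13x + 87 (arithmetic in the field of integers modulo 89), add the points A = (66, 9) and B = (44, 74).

(66, 9) + (44, 74). λ = (74 - 9)/(44 - 66) ≡ 65/67 mod 89. 67⁻¹ ≡ 4 (mod 89) since 67·4 = 268 ≡ 1, so λ ≡ 82.
  x = λ² - 66 - 44 = 6724 - 110 ≡ 28; y = λ·(66 - 28) - 9 ≡ 81. → (28, 81)

(28, 81)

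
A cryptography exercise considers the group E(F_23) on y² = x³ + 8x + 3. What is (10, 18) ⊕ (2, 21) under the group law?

(0, 7)

(10, 18) + (2, 21). λ = (21 - 18)/(2 - 10) ≡ 3/15 mod 23. 15⁻¹ ≡ 20 (mod 23), so λ ≡ 14.
  x = λ² - 10 - 2 = 196 - 12 ≡ 0; y = λ·(10 - 0) - 18 ≡ 7. → (0, 7)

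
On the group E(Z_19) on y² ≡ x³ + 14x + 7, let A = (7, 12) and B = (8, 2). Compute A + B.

(7, 12) + (8, 2). λ = (2 - 12)/(8 - 7) ≡ 9/1 mod 19. 1⁻¹ ≡ 1 (mod 19) since 1·1 = 1 ≡ 1, so λ ≡ 9.
  x = λ² - 7 - 8 = 81 - 15 ≡ 9; y = λ·(7 - 9) - 12 ≡ 8. → (9, 8)

(9, 8)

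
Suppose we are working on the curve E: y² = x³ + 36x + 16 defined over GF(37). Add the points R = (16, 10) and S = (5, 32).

(16, 10) + (5, 32). λ = (32 - 10)/(5 - 16) ≡ 22/26 mod 37. 26⁻¹ ≡ 10 (mod 37), so λ ≡ 35.
  x = λ² - 16 - 5 = 1225 - 21 ≡ 20; y = λ·(16 - 20) - 10 ≡ 35. → (20, 35)

(20, 35)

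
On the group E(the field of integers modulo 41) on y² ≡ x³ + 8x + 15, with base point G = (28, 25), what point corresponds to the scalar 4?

Double-and-add on 4 = (100)₂. Start with G = (28, 25) for the leading 1-bit.
double: tangent at (28, 25): λ = (3·28² + 8)/(2·25) ≡ 23/9. 9⁻¹ ≡ 32 (mod 41), so λ ≡ 23·32 ≡ 39.
  x = λ² - 28 - 28 = 1521 - 56 ≡ 30; y = λ·(28 - 30) - 25 ≡ 20. → (30, 20)
double: tangent at (30, 20): λ = (3·30² + 8)/(2·20) ≡ 2/40. 40⁻¹ ≡ 40 (mod 41) since 40·40 = 1600 ≡ 1, so λ ≡ 2·40 ≡ 39.
  x = λ² - 30 - 30 = 1521 - 60 ≡ 26; y = λ·(30 - 26) - 20 ≡ 13. → (26, 13)

(26, 13)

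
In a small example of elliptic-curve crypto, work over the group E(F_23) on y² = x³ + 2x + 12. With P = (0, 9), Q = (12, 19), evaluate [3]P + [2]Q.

First 3P:
Repeated addition: build up to 3P.
2P: tangent at (0, 9): λ = (3·0² + 2)/(2·9) ≡ 2/18. 18⁻¹ ≡ 9 (mod 23), so λ ≡ 2·9 ≡ 18.
  x = λ² - 0 - 0 = 324 - 0 ≡ 2; y = λ·(0 - 2) - 9 ≡ 1. → (2, 1)
3P: (2, 1) + (0, 9). λ = (9 - 1)/(0 - 2) ≡ 8/21 mod 23. 21⁻¹ ≡ 11 (mod 23) since 21·11 = 231 ≡ 1, so λ ≡ 19.
  x = λ² - 2 - 0 = 361 - 2 ≡ 14; y = λ·(2 - 14) - 1 ≡ 1. → (14, 1)
3P = (14, 1).
Next 2Q:
Repeated addition: build up to 2Q.
2Q: tangent at (12, 19): λ = (3·12² + 2)/(2·19) ≡ 20/15. 15⁻¹ ≡ 20 (mod 23) since 15·20 = 300 ≡ 1, so λ ≡ 20·20 ≡ 9.
  x = λ² - 12 - 12 = 81 - 24 ≡ 11; y = λ·(12 - 11) - 19 ≡ 13. → (11, 13)
2Q = (11, 13).
Finally 3P + 2Q:
(14, 1) + (11, 13). λ = (13 - 1)/(11 - 14) ≡ 12/20 mod 23. 20⁻¹ ≡ 15 (mod 23), so λ ≡ 19.
  x = λ² - 14 - 11 = 361 - 25 ≡ 14; y = λ·(14 - 14) - 1 ≡ 22. → (14, 22)

(14, 22)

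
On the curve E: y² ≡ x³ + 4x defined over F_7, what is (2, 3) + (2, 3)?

(0, 0)

tangent at (2, 3): λ = (3·2² + 4)/(2·3) ≡ 2/6. 6⁻¹ ≡ 6 (mod 7), so λ ≡ 2·6 ≡ 5.
  x = λ² - 2 - 2 = 25 - 4 ≡ 0; y = λ·(2 - 0) - 3 ≡ 0. → (0, 0)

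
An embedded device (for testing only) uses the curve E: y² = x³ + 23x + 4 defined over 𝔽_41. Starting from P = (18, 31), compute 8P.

Double-and-add on 8 = (1000)₂. Start with P = (18, 31) for the leading 1-bit.
double: tangent at (18, 31): λ = (3·18² + 23)/(2·31) ≡ 11/21. 21⁻¹ ≡ 2 (mod 41), so λ ≡ 11·2 ≡ 22.
  x = λ² - 18 - 18 = 484 - 36 ≡ 38; y = λ·(18 - 38) - 31 ≡ 21. → (38, 21)
double: tangent at (38, 21): λ = (3·38² + 23)/(2·21) ≡ 9/1. 1⁻¹ ≡ 1 (mod 41) since 1·1 = 1 ≡ 1, so λ ≡ 9·1 ≡ 9.
  x = λ² - 38 - 38 = 81 - 76 ≡ 5; y = λ·(38 - 5) - 21 ≡ 30. → (5, 30)
double: tangent at (5, 30): λ = (3·5² + 23)/(2·30) ≡ 16/19. 19⁻¹ ≡ 13 (mod 41), so λ ≡ 16·13 ≡ 3.
  x = λ² - 5 - 5 = 9 - 10 ≡ 40; y = λ·(5 - 40) - 30 ≡ 29. → (40, 29)

(40, 29)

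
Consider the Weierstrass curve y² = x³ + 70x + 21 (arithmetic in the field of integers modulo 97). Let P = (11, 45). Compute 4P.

Repeated addition: build up to 4P.
2P: tangent at (11, 45): λ = (3·11² + 70)/(2·45) ≡ 45/90. 90⁻¹ ≡ 83 (mod 97) since 90·83 = 7470 ≡ 1, so λ ≡ 45·83 ≡ 49.
  x = λ² - 11 - 11 = 2401 - 22 ≡ 51; y = λ·(11 - 51) - 45 ≡ 32. → (51, 32)
3P: (51, 32) + (11, 45). λ = (45 - 32)/(11 - 51) ≡ 13/57 mod 97. 57⁻¹ ≡ 80 (mod 97), so λ ≡ 70.
  x = λ² - 51 - 11 = 4900 - 62 ≡ 85; y = λ·(51 - 85) - 32 ≡ 13. → (85, 13)
4P: (85, 13) + (11, 45). λ = (45 - 13)/(11 - 85) ≡ 32/23 mod 97. 23⁻¹ ≡ 38 (mod 97), so λ ≡ 52.
  x = λ² - 85 - 11 = 2704 - 96 ≡ 86; y = λ·(85 - 86) - 13 ≡ 32. → (86, 32)

(86, 32)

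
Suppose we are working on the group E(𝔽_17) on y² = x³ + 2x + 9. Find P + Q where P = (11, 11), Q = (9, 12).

(11, 11) + (9, 12). λ = (12 - 11)/(9 - 11) ≡ 1/15 mod 17. 15⁻¹ ≡ 8 (mod 17) since 15·8 = 120 ≡ 1, so λ ≡ 8.
  x = λ² - 11 - 9 = 64 - 20 ≡ 10; y = λ·(11 - 10) - 11 ≡ 14. → (10, 14)

(10, 14)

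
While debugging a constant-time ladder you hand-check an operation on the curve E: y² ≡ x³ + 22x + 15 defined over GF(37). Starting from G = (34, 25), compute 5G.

Repeated addition: build up to 5G.
2G: tangent at (34, 25): λ = (3·34² + 22)/(2·25) ≡ 12/13. 13⁻¹ ≡ 20 (mod 37) since 13·20 = 260 ≡ 1, so λ ≡ 12·20 ≡ 18.
  x = λ² - 34 - 34 = 324 - 68 ≡ 34; y = λ·(34 - 34) - 25 ≡ 12. → (34, 12)
3G: (34, 12) + (34, 25): same x and y₁ ≡ -y₂, so the sum is O.
4G: O + (34, 25) = (34, 25) (identity).
5G: tangent at (34, 25): λ = (3·34² + 22)/(2·25) ≡ 12/13. 13⁻¹ ≡ 20 (mod 37) since 13·20 = 260 ≡ 1, so λ ≡ 12·20 ≡ 18.
  x = λ² - 34 - 34 = 324 - 68 ≡ 34; y = λ·(34 - 34) - 25 ≡ 12. → (34, 12)

(34, 12)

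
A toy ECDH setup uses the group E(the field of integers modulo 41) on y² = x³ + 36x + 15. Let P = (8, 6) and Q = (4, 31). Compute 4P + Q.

(31, 7)

First 4P:
Double-and-add on 4 = (100)₂. Start with P = (8, 6) for the leading 1-bit.
double: tangent at (8, 6): λ = (3·8² + 36)/(2·6) ≡ 23/12. 12⁻¹ ≡ 24 (mod 41) since 12·24 = 288 ≡ 1, so λ ≡ 23·24 ≡ 19.
  x = λ² - 8 - 8 = 361 - 16 ≡ 17; y = λ·(8 - 17) - 6 ≡ 28. → (17, 28)
double: tangent at (17, 28): λ = (3·17² + 36)/(2·28) ≡ 1/15. 15⁻¹ ≡ 11 (mod 41) since 15·11 = 165 ≡ 1, so λ ≡ 1·11 ≡ 11.
  x = λ² - 17 - 17 = 121 - 34 ≡ 5; y = λ·(17 - 5) - 28 ≡ 22. → (5, 22)
4P = (5, 22).
Finally 4P + Q:
(5, 22) + (4, 31). λ = (31 - 22)/(4 - 5) ≡ 9/40 mod 41. 40⁻¹ ≡ 40 (mod 41), so λ ≡ 32.
  x = λ² - 5 - 4 = 1024 - 9 ≡ 31; y = λ·(5 - 31) - 22 ≡ 7. → (31, 7)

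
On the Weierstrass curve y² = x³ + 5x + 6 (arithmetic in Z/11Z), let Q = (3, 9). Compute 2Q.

tangent at (3, 9): λ = (3·3² + 5)/(2·9) ≡ 10/7. 7⁻¹ ≡ 8 (mod 11), so λ ≡ 10·8 ≡ 3.
  x = λ² - 3 - 3 = 9 - 6 ≡ 3; y = λ·(3 - 3) - 9 ≡ 2. → (3, 2)

(3, 2)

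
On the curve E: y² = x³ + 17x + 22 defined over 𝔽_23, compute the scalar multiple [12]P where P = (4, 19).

(15, 15)

Repeated addition: build up to 12P.
2P: tangent at (4, 19): λ = (3·4² + 17)/(2·19) ≡ 19/15. 15⁻¹ ≡ 20 (mod 23) since 15·20 = 300 ≡ 1, so λ ≡ 19·20 ≡ 12.
  x = λ² - 4 - 4 = 144 - 8 ≡ 21; y = λ·(4 - 21) - 19 ≡ 7. → (21, 7)
3P: (21, 7) + (4, 19). λ = (19 - 7)/(4 - 21) ≡ 12/6 mod 23. 6⁻¹ ≡ 4 (mod 23) since 6·4 = 24 ≡ 1, so λ ≡ 2.
  x = λ² - 21 - 4 = 4 - 25 ≡ 2; y = λ·(21 - 2) - 7 ≡ 8. → (2, 8)
4P: (2, 8) + (4, 19). λ = (19 - 8)/(4 - 2) ≡ 11/2 mod 23. 2⁻¹ ≡ 12 (mod 23), so λ ≡ 17.
  x = λ² - 2 - 4 = 289 - 6 ≡ 7; y = λ·(2 - 7) - 8 ≡ 22. → (7, 22)
5P: (7, 22) + (4, 19). λ = (19 - 22)/(4 - 7) ≡ 20/20 mod 23. 20⁻¹ ≡ 15 (mod 23), so λ ≡ 1.
  x = λ² - 7 - 4 = 1 - 11 ≡ 13; y = λ·(7 - 13) - 22 ≡ 18. → (13, 18)
6P: (13, 18) + (4, 19). λ = (19 - 18)/(4 - 13) ≡ 1/14 mod 23. 14⁻¹ ≡ 5 (mod 23), so λ ≡ 5.
  x = λ² - 13 - 4 = 25 - 17 ≡ 8; y = λ·(13 - 8) - 18 ≡ 7. → (8, 7)
7P: (8, 7) + (4, 19). λ = (19 - 7)/(4 - 8) ≡ 12/19 mod 23. 19⁻¹ ≡ 17 (mod 23), so λ ≡ 20.
  x = λ² - 8 - 4 = 400 - 12 ≡ 20; y = λ·(8 - 20) - 7 ≡ 6. → (20, 6)
8P: (20, 6) + (4, 19). λ = (19 - 6)/(4 - 20) ≡ 13/7 mod 23. 7⁻¹ ≡ 10 (mod 23) since 7·10 = 70 ≡ 1, so λ ≡ 15.
  x = λ² - 20 - 4 = 225 - 24 ≡ 17; y = λ·(20 - 17) - 6 ≡ 16. → (17, 16)
9P: (17, 16) + (4, 19). λ = (19 - 16)/(4 - 17) ≡ 3/10 mod 23. 10⁻¹ ≡ 7 (mod 23) since 10·7 = 70 ≡ 1, so λ ≡ 21.
  x = λ² - 17 - 4 = 441 - 21 ≡ 6; y = λ·(17 - 6) - 16 ≡ 8. → (6, 8)
10P: (6, 8) + (4, 19). λ = (19 - 8)/(4 - 6) ≡ 11/21 mod 23. 21⁻¹ ≡ 11 (mod 23), so λ ≡ 6.
  x = λ² - 6 - 4 = 36 - 10 ≡ 3; y = λ·(6 - 3) - 8 ≡ 10. → (3, 10)
11P: (3, 10) + (4, 19). λ = (19 - 10)/(4 - 3) ≡ 9/1 mod 23. 1⁻¹ ≡ 1 (mod 23), so λ ≡ 9.
  x = λ² - 3 - 4 = 81 - 7 ≡ 5; y = λ·(3 - 5) - 10 ≡ 18. → (5, 18)
12P: (5, 18) + (4, 19). λ = (19 - 18)/(4 - 5) ≡ 1/22 mod 23. 22⁻¹ ≡ 22 (mod 23) since 22·22 = 484 ≡ 1, so λ ≡ 22.
  x = λ² - 5 - 4 = 484 - 9 ≡ 15; y = λ·(5 - 15) - 18 ≡ 15. → (15, 15)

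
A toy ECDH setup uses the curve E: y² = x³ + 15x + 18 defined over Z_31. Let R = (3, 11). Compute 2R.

tangent at (3, 11): λ = (3·3² + 15)/(2·11) ≡ 11/22. 22⁻¹ ≡ 24 (mod 31) since 22·24 = 528 ≡ 1, so λ ≡ 11·24 ≡ 16.
  x = λ² - 3 - 3 = 256 - 6 ≡ 2; y = λ·(3 - 2) - 11 ≡ 5. → (2, 5)

(2, 5)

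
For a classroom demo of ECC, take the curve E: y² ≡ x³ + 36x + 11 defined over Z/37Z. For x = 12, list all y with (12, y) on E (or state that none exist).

x³ + 36x + 11 = 2171 ≡ 25 (mod 37).
Square roots of 25 mod 37: 5 and 32 (since 5² = 25 ≡ 25).

5, 32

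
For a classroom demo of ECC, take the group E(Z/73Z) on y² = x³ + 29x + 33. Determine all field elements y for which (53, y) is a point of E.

x³ + 29x + 33 = 150447 ≡ 67 (mod 73).
Square roots of 67 mod 73: 33 and 40 (since 33² = 1089 ≡ 67).

33, 40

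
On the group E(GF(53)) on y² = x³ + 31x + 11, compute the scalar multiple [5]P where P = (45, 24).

(22, 23)

Repeated addition: build up to 5P.
2P: tangent at (45, 24): λ = (3·45² + 31)/(2·24) ≡ 11/48. 48⁻¹ ≡ 21 (mod 53), so λ ≡ 11·21 ≡ 19.
  x = λ² - 45 - 45 = 361 - 90 ≡ 6; y = λ·(45 - 6) - 24 ≡ 28. → (6, 28)
3P: (6, 28) + (45, 24). λ = (24 - 28)/(45 - 6) ≡ 49/39 mod 53. 39⁻¹ ≡ 34 (mod 53), so λ ≡ 23.
  x = λ² - 6 - 45 = 529 - 51 ≡ 1; y = λ·(6 - 1) - 28 ≡ 34. → (1, 34)
4P: (1, 34) + (45, 24). λ = (24 - 34)/(45 - 1) ≡ 43/44 mod 53. 44⁻¹ ≡ 47 (mod 53), so λ ≡ 7.
  x = λ² - 1 - 45 = 49 - 46 ≡ 3; y = λ·(1 - 3) - 34 ≡ 5. → (3, 5)
5P: (3, 5) + (45, 24). λ = (24 - 5)/(45 - 3) ≡ 19/42 mod 53. 42⁻¹ ≡ 24 (mod 53), so λ ≡ 32.
  x = λ² - 3 - 45 = 1024 - 48 ≡ 22; y = λ·(3 - 22) - 5 ≡ 23. → (22, 23)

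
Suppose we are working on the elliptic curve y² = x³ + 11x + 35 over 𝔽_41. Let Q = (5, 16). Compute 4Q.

Repeated addition: build up to 4Q.
2Q: tangent at (5, 16): λ = (3·5² + 11)/(2·16) ≡ 4/32. 32⁻¹ ≡ 9 (mod 41) since 32·9 = 288 ≡ 1, so λ ≡ 4·9 ≡ 36.
  x = λ² - 5 - 5 = 1296 - 10 ≡ 15; y = λ·(5 - 15) - 16 ≡ 34. → (15, 34)
3Q: (15, 34) + (5, 16). λ = (16 - 34)/(5 - 15) ≡ 23/31 mod 41. 31⁻¹ ≡ 4 (mod 41) since 31·4 = 124 ≡ 1, so λ ≡ 10.
  x = λ² - 15 - 5 = 100 - 20 ≡ 39; y = λ·(15 - 39) - 34 ≡ 13. → (39, 13)
4Q: (39, 13) + (5, 16). λ = (16 - 13)/(5 - 39) ≡ 3/7 mod 41. 7⁻¹ ≡ 6 (mod 41) since 7·6 = 42 ≡ 1, so λ ≡ 18.
  x = λ² - 39 - 5 = 324 - 44 ≡ 34; y = λ·(39 - 34) - 13 ≡ 36. → (34, 36)

(34, 36)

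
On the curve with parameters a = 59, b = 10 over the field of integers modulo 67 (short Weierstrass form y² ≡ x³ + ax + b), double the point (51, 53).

tangent at (51, 53): λ = (3·51² + 59)/(2·53) ≡ 23/39. 39⁻¹ ≡ 55 (mod 67) since 39·55 = 2145 ≡ 1, so λ ≡ 23·55 ≡ 59.
  x = λ² - 51 - 51 = 3481 - 102 ≡ 29; y = λ·(51 - 29) - 53 ≡ 39. → (29, 39)

(29, 39)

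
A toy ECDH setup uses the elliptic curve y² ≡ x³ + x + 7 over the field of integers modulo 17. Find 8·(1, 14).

Write Q = (1, 14).
Repeated addition: build up to 8Q.
2Q: tangent at (1, 14): λ = (3·1² + 1)/(2·14) ≡ 4/11. 11⁻¹ ≡ 14 (mod 17), so λ ≡ 4·14 ≡ 5.
  x = λ² - 1 - 1 = 25 - 2 ≡ 6; y = λ·(1 - 6) - 14 ≡ 12. → (6, 12)
3Q: (6, 12) + (1, 14). λ = (14 - 12)/(1 - 6) ≡ 2/12 mod 17. 12⁻¹ ≡ 10 (mod 17), so λ ≡ 3.
  x = λ² - 6 - 1 = 9 - 7 ≡ 2; y = λ·(6 - 2) - 12 ≡ 0. → (2, 0)
4Q: (2, 0) + (1, 14). λ = (14 - 0)/(1 - 2) ≡ 14/16 mod 17. 16⁻¹ ≡ 16 (mod 17) since 16·16 = 256 ≡ 1, so λ ≡ 3.
  x = λ² - 2 - 1 = 9 - 3 ≡ 6; y = λ·(2 - 6) - 0 ≡ 5. → (6, 5)
5Q: (6, 5) + (1, 14). λ = (14 - 5)/(1 - 6) ≡ 9/12 mod 17. 12⁻¹ ≡ 10 (mod 17) since 12·10 = 120 ≡ 1, so λ ≡ 5.
  x = λ² - 6 - 1 = 25 - 7 ≡ 1; y = λ·(6 - 1) - 5 ≡ 3. → (1, 3)
6Q: (1, 3) + (1, 14): same x and y₁ ≡ -y₂, so the sum is O.
7Q: O + (1, 14) = (1, 14) (identity).
8Q: tangent at (1, 14): λ = (3·1² + 1)/(2·14) ≡ 4/11. 11⁻¹ ≡ 14 (mod 17), so λ ≡ 4·14 ≡ 5.
  x = λ² - 1 - 1 = 25 - 2 ≡ 6; y = λ·(1 - 6) - 14 ≡ 12. → (6, 12)

(6, 12)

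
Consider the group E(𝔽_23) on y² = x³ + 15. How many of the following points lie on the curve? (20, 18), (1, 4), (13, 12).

1

(20, 18): 18² ≡ 2, rhs ≡ 11 → off.
(1, 4): 4² ≡ 16, rhs ≡ 16 → on.
(13, 12): 12² ≡ 6, rhs ≡ 4 → off.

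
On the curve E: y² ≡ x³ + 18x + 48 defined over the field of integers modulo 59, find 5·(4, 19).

Write P = (4, 19).
Double-and-add on 5 = (101)₂. Start with P = (4, 19) for the leading 1-bit.
double: tangent at (4, 19): λ = (3·4² + 18)/(2·19) ≡ 7/38. 38⁻¹ ≡ 14 (mod 59) since 38·14 = 532 ≡ 1, so λ ≡ 7·14 ≡ 39.
  x = λ² - 4 - 4 = 1521 - 8 ≡ 38; y = λ·(4 - 38) - 19 ≡ 12. → (38, 12)
double: tangent at (38, 12): λ = (3·38² + 18)/(2·12) ≡ 43/24. 24⁻¹ ≡ 32 (mod 59) since 24·32 = 768 ≡ 1, so λ ≡ 43·32 ≡ 19.
  x = λ² - 38 - 38 = 361 - 76 ≡ 49; y = λ·(38 - 49) - 12 ≡ 15. → (49, 15)
add P: (49, 15) + (4, 19). λ = (19 - 15)/(4 - 49) ≡ 4/14 mod 59. 14⁻¹ ≡ 38 (mod 59), so λ ≡ 34.
  x = λ² - 49 - 4 = 1156 - 53 ≡ 41; y = λ·(49 - 41) - 15 ≡ 21. → (41, 21)

(41, 21)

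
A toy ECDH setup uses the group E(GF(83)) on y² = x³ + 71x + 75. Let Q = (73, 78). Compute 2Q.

tangent at (73, 78): λ = (3·73² + 71)/(2·78) ≡ 39/73. 73⁻¹ ≡ 58 (mod 83), so λ ≡ 39·58 ≡ 21.
  x = λ² - 73 - 73 = 441 - 146 ≡ 46; y = λ·(73 - 46) - 78 ≡ 74. → (46, 74)

(46, 74)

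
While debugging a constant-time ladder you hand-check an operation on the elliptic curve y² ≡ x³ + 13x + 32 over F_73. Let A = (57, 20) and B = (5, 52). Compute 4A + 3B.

First 4A:
Repeated addition: build up to 4A.
2A: tangent at (57, 20): λ = (3·57² + 13)/(2·20) ≡ 51/40. 40⁻¹ ≡ 42 (mod 73) since 40·42 = 1680 ≡ 1, so λ ≡ 51·42 ≡ 25.
  x = λ² - 57 - 57 = 625 - 114 ≡ 0; y = λ·(57 - 0) - 20 ≡ 18. → (0, 18)
3A: (0, 18) + (57, 20). λ = (20 - 18)/(57 - 0) ≡ 2/57 mod 73. 57⁻¹ ≡ 41 (mod 73), so λ ≡ 9.
  x = λ² - 0 - 57 = 81 - 57 ≡ 24; y = λ·(0 - 24) - 18 ≡ 58. → (24, 58)
4A: (24, 58) + (57, 20). λ = (20 - 58)/(57 - 24) ≡ 35/33 mod 73. 33⁻¹ ≡ 31 (mod 73), so λ ≡ 63.
  x = λ² - 24 - 57 = 3969 - 81 ≡ 19; y = λ·(24 - 19) - 58 ≡ 38. → (19, 38)
4A = (19, 38).
Next 3B:
Repeated addition: build up to 3B.
2B: tangent at (5, 52): λ = (3·5² + 13)/(2·52) ≡ 15/31. 31⁻¹ ≡ 33 (mod 73) since 31·33 = 1023 ≡ 1, so λ ≡ 15·33 ≡ 57.
  x = λ² - 5 - 5 = 3249 - 10 ≡ 27; y = λ·(5 - 27) - 52 ≡ 8. → (27, 8)
3B: (27, 8) + (5, 52). λ = (52 - 8)/(5 - 27) ≡ 44/51 mod 73. 51⁻¹ ≡ 63 (mod 73), so λ ≡ 71.
  x = λ² - 27 - 5 = 5041 - 32 ≡ 45; y = λ·(27 - 45) - 8 ≡ 28. → (45, 28)
3B = (45, 28).
Finally 4A + 3B:
(19, 38) + (45, 28). λ = (28 - 38)/(45 - 19) ≡ 63/26 mod 73. 26⁻¹ ≡ 59 (mod 73) since 26·59 = 1534 ≡ 1, so λ ≡ 67.
  x = λ² - 19 - 45 = 4489 - 64 ≡ 45; y = λ·(19 - 45) - 38 ≡ 45. → (45, 45)

(45, 45)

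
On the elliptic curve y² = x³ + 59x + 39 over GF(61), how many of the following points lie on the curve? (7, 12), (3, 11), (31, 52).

(7, 12): 12² ≡ 22, rhs ≡ 2 → off.
(3, 11): 11² ≡ 60, rhs ≡ 60 → on.
(31, 52): 52² ≡ 20, rhs ≡ 0 → off.

1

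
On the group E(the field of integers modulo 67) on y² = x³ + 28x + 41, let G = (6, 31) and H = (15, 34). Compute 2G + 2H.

First 2G:
Repeated addition: build up to 2G.
2G: tangent at (6, 31): λ = (3·6² + 28)/(2·31) ≡ 2/62. 62⁻¹ ≡ 40 (mod 67), so λ ≡ 2·40 ≡ 13.
  x = λ² - 6 - 6 = 169 - 12 ≡ 23; y = λ·(6 - 23) - 31 ≡ 16. → (23, 16)
2G = (23, 16).
Next 2H:
Repeated addition: build up to 2H.
2H: tangent at (15, 34): λ = (3·15² + 28)/(2·34) ≡ 33/1. 1⁻¹ ≡ 1 (mod 67) since 1·1 = 1 ≡ 1, so λ ≡ 33·1 ≡ 33.
  x = λ² - 15 - 15 = 1089 - 30 ≡ 54; y = λ·(15 - 54) - 34 ≡ 19. → (54, 19)
2H = (54, 19).
Finally 2G + 2H:
(23, 16) + (54, 19). λ = (19 - 16)/(54 - 23) ≡ 3/31 mod 67. 31⁻¹ ≡ 13 (mod 67), so λ ≡ 39.
  x = λ² - 23 - 54 = 1521 - 77 ≡ 37; y = λ·(23 - 37) - 16 ≡ 41. → (37, 41)

(37, 41)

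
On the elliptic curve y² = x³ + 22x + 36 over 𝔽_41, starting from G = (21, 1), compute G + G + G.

(1, 31)

Repeated addition: build up to 3G.
2G: tangent at (21, 1): λ = (3·21² + 22)/(2·1) ≡ 33/2. 2⁻¹ ≡ 21 (mod 41), so λ ≡ 33·21 ≡ 37.
  x = λ² - 21 - 21 = 1369 - 42 ≡ 15; y = λ·(21 - 15) - 1 ≡ 16. → (15, 16)
3G: (15, 16) + (21, 1). λ = (1 - 16)/(21 - 15) ≡ 26/6 mod 41. 6⁻¹ ≡ 7 (mod 41), so λ ≡ 18.
  x = λ² - 15 - 21 = 324 - 36 ≡ 1; y = λ·(15 - 1) - 16 ≡ 31. → (1, 31)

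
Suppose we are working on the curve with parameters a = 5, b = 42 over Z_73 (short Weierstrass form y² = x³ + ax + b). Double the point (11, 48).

tangent at (11, 48): λ = (3·11² + 5)/(2·48) ≡ 3/23. 23⁻¹ ≡ 54 (mod 73), so λ ≡ 3·54 ≡ 16.
  x = λ² - 11 - 11 = 256 - 22 ≡ 15; y = λ·(11 - 15) - 48 ≡ 34. → (15, 34)

(15, 34)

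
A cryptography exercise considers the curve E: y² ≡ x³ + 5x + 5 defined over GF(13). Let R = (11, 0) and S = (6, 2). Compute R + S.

(5, 8)

(11, 0) + (6, 2). λ = (2 - 0)/(6 - 11) ≡ 2/8 mod 13. 8⁻¹ ≡ 5 (mod 13) since 8·5 = 40 ≡ 1, so λ ≡ 10.
  x = λ² - 11 - 6 = 100 - 17 ≡ 5; y = λ·(11 - 5) - 0 ≡ 8. → (5, 8)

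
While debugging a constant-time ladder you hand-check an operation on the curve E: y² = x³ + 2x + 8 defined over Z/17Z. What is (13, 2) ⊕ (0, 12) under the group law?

(6, 7)

(13, 2) + (0, 12). λ = (12 - 2)/(0 - 13) ≡ 10/4 mod 17. 4⁻¹ ≡ 13 (mod 17), so λ ≡ 11.
  x = λ² - 13 - 0 = 121 - 13 ≡ 6; y = λ·(13 - 6) - 2 ≡ 7. → (6, 7)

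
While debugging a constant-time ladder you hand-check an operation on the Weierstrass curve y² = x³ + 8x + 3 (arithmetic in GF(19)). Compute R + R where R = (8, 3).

(10, 0)

tangent at (8, 3): λ = (3·8² + 8)/(2·3) ≡ 10/6. 6⁻¹ ≡ 16 (mod 19), so λ ≡ 10·16 ≡ 8.
  x = λ² - 8 - 8 = 64 - 16 ≡ 10; y = λ·(8 - 10) - 3 ≡ 0. → (10, 0)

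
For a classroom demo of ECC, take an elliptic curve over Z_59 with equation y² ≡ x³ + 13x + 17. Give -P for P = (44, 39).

-(44, 39) = (44, -39 mod 59) = (44, 20).

(44, 20)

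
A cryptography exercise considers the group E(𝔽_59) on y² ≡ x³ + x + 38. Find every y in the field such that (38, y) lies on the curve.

14, 45

x³ + 1x + 38 = 54948 ≡ 19 (mod 59).
Square roots of 19 mod 59: 14 and 45 (since 14² = 196 ≡ 19).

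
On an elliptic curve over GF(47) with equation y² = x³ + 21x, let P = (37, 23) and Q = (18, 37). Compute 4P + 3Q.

First 4P:
Double-and-add on 4 = (100)₂. Start with P = (37, 23) for the leading 1-bit.
double: tangent at (37, 23): λ = (3·37² + 21)/(2·23) ≡ 39/46. 46⁻¹ ≡ 46 (mod 47), so λ ≡ 39·46 ≡ 8.
  x = λ² - 37 - 37 = 64 - 74 ≡ 37; y = λ·(37 - 37) - 23 ≡ 24. → (37, 24)
double: tangent at (37, 24): λ = (3·37² + 21)/(2·24) ≡ 39/1. 1⁻¹ ≡ 1 (mod 47) since 1·1 = 1 ≡ 1, so λ ≡ 39·1 ≡ 39.
  x = λ² - 37 - 37 = 1521 - 74 ≡ 37; y = λ·(37 - 37) - 24 ≡ 23. → (37, 23)
4P = (37, 23).
Next 3Q:
Repeated addition: build up to 3Q.
2Q: tangent at (18, 37): λ = (3·18² + 21)/(2·37) ≡ 6/27. 27⁻¹ ≡ 7 (mod 47), so λ ≡ 6·7 ≡ 42.
  x = λ² - 18 - 18 = 1764 - 36 ≡ 36; y = λ·(18 - 36) - 37 ≡ 6. → (36, 6)
3Q: (36, 6) + (18, 37). λ = (37 - 6)/(18 - 36) ≡ 31/29 mod 47. 29⁻¹ ≡ 13 (mod 47), so λ ≡ 27.
  x = λ² - 36 - 18 = 729 - 54 ≡ 17; y = λ·(36 - 17) - 6 ≡ 37. → (17, 37)
3Q = (17, 37).
Finally 4P + 3Q:
(37, 23) + (17, 37). λ = (37 - 23)/(17 - 37) ≡ 14/27 mod 47. 27⁻¹ ≡ 7 (mod 47), so λ ≡ 4.
  x = λ² - 37 - 17 = 16 - 54 ≡ 9; y = λ·(37 - 9) - 23 ≡ 42. → (9, 42)

(9, 42)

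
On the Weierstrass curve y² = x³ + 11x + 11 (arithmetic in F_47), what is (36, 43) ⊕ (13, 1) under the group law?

(36, 43) + (13, 1). λ = (1 - 43)/(13 - 36) ≡ 5/24 mod 47. 24⁻¹ ≡ 2 (mod 47) since 24·2 = 48 ≡ 1, so λ ≡ 10.
  x = λ² - 36 - 13 = 100 - 49 ≡ 4; y = λ·(36 - 4) - 43 ≡ 42. → (4, 42)

(4, 42)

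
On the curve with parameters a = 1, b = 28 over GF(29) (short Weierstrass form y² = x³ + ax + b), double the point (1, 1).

tangent at (1, 1): λ = (3·1² + 1)/(2·1) ≡ 4/2. 2⁻¹ ≡ 15 (mod 29) since 2·15 = 30 ≡ 1, so λ ≡ 4·15 ≡ 2.
  x = λ² - 1 - 1 = 4 - 2 ≡ 2; y = λ·(1 - 2) - 1 ≡ 26. → (2, 26)

(2, 26)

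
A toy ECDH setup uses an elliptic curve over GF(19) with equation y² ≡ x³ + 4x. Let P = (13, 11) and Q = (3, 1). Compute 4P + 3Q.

(2, 15)

First 4P:
Double-and-add on 4 = (100)₂. Start with P = (13, 11) for the leading 1-bit.
double: tangent at (13, 11): λ = (3·13² + 4)/(2·11) ≡ 17/3. 3⁻¹ ≡ 13 (mod 19), so λ ≡ 17·13 ≡ 12.
  x = λ² - 13 - 13 = 144 - 26 ≡ 4; y = λ·(13 - 4) - 11 ≡ 2. → (4, 2)
double: tangent at (4, 2): λ = (3·4² + 4)/(2·2) ≡ 14/4. 4⁻¹ ≡ 5 (mod 19), so λ ≡ 14·5 ≡ 13.
  x = λ² - 4 - 4 = 169 - 8 ≡ 9; y = λ·(4 - 9) - 2 ≡ 9. → (9, 9)
4P = (9, 9).
Next 3Q:
Repeated addition: build up to 3Q.
2Q: tangent at (3, 1): λ = (3·3² + 4)/(2·1) ≡ 12/2. 2⁻¹ ≡ 10 (mod 19), so λ ≡ 12·10 ≡ 6.
  x = λ² - 3 - 3 = 36 - 6 ≡ 11; y = λ·(3 - 11) - 1 ≡ 8. → (11, 8)
3Q: (11, 8) + (3, 1). λ = (1 - 8)/(3 - 11) ≡ 12/11 mod 19. 11⁻¹ ≡ 7 (mod 19), so λ ≡ 8.
  x = λ² - 11 - 3 = 64 - 14 ≡ 12; y = λ·(11 - 12) - 8 ≡ 3. → (12, 3)
3Q = (12, 3).
Finally 4P + 3Q:
(9, 9) + (12, 3). λ = (3 - 9)/(12 - 9) ≡ 13/3 mod 19. 3⁻¹ ≡ 13 (mod 19), so λ ≡ 17.
  x = λ² - 9 - 12 = 289 - 21 ≡ 2; y = λ·(9 - 2) - 9 ≡ 15. → (2, 15)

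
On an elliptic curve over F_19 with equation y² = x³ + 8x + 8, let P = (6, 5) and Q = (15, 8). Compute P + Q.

(15, 11)

(6, 5) + (15, 8). λ = (8 - 5)/(15 - 6) ≡ 3/9 mod 19. 9⁻¹ ≡ 17 (mod 19), so λ ≡ 13.
  x = λ² - 6 - 15 = 169 - 21 ≡ 15; y = λ·(6 - 15) - 5 ≡ 11. → (15, 11)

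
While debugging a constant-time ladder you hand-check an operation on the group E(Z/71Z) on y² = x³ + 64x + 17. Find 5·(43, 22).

Write G = (43, 22).
Double-and-add on 5 = (101)₂. Start with G = (43, 22) for the leading 1-bit.
double: tangent at (43, 22): λ = (3·43² + 64)/(2·22) ≡ 2/44. 44⁻¹ ≡ 21 (mod 71), so λ ≡ 2·21 ≡ 42.
  x = λ² - 43 - 43 = 1764 - 86 ≡ 45; y = λ·(43 - 45) - 22 ≡ 36. → (45, 36)
double: tangent at (45, 36): λ = (3·45² + 64)/(2·36) ≡ 33/1. 1⁻¹ ≡ 1 (mod 71) since 1·1 = 1 ≡ 1, so λ ≡ 33·1 ≡ 33.
  x = λ² - 45 - 45 = 1089 - 90 ≡ 5; y = λ·(45 - 5) - 36 ≡ 6. → (5, 6)
add G: (5, 6) + (43, 22). λ = (22 - 6)/(43 - 5) ≡ 16/38 mod 71. 38⁻¹ ≡ 43 (mod 71), so λ ≡ 49.
  x = λ² - 5 - 43 = 2401 - 48 ≡ 10; y = λ·(5 - 10) - 6 ≡ 33. → (10, 33)

(10, 33)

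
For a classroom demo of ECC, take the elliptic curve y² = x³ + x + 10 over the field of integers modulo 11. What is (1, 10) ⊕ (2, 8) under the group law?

(1, 10) + (2, 8). λ = (8 - 10)/(2 - 1) ≡ 9/1 mod 11. 1⁻¹ ≡ 1 (mod 11), so λ ≡ 9.
  x = λ² - 1 - 2 = 81 - 3 ≡ 1; y = λ·(1 - 1) - 10 ≡ 1. → (1, 1)

(1, 1)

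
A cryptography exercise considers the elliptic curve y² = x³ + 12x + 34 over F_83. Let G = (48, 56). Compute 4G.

Double-and-add on 4 = (100)₂. Start with G = (48, 56) for the leading 1-bit.
double: tangent at (48, 56): λ = (3·48² + 12)/(2·56) ≡ 35/29. 29⁻¹ ≡ 63 (mod 83), so λ ≡ 35·63 ≡ 47.
  x = λ² - 48 - 48 = 2209 - 96 ≡ 38; y = λ·(48 - 38) - 56 ≡ 82. → (38, 82)
double: tangent at (38, 82): λ = (3·38² + 12)/(2·82) ≡ 28/81. 81⁻¹ ≡ 41 (mod 83), so λ ≡ 28·41 ≡ 69.
  x = λ² - 38 - 38 = 4761 - 76 ≡ 37; y = λ·(38 - 37) - 82 ≡ 70. → (37, 70)

(37, 70)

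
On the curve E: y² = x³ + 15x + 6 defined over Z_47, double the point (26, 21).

(20, 9)

tangent at (26, 21): λ = (3·26² + 15)/(2·21) ≡ 22/42. 42⁻¹ ≡ 28 (mod 47) since 42·28 = 1176 ≡ 1, so λ ≡ 22·28 ≡ 5.
  x = λ² - 26 - 26 = 25 - 52 ≡ 20; y = λ·(26 - 20) - 21 ≡ 9. → (20, 9)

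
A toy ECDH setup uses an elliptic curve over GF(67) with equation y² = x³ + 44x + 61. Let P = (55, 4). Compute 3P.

Repeated addition: build up to 3P.
2P: tangent at (55, 4): λ = (3·55² + 44)/(2·4) ≡ 7/8. 8⁻¹ ≡ 42 (mod 67), so λ ≡ 7·42 ≡ 26.
  x = λ² - 55 - 55 = 676 - 110 ≡ 30; y = λ·(55 - 30) - 4 ≡ 43. → (30, 43)
3P: (30, 43) + (55, 4). λ = (4 - 43)/(55 - 30) ≡ 28/25 mod 67. 25⁻¹ ≡ 59 (mod 67), so λ ≡ 44.
  x = λ² - 30 - 55 = 1936 - 85 ≡ 42; y = λ·(30 - 42) - 43 ≡ 32. → (42, 32)

(42, 32)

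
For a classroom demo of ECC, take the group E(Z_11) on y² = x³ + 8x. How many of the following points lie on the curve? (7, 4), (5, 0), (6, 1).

1

(7, 4): 4² ≡ 5, rhs ≡ 3 → off.
(5, 0): 0² ≡ 0, rhs ≡ 0 → on.
(6, 1): 1² ≡ 1, rhs ≡ 0 → off.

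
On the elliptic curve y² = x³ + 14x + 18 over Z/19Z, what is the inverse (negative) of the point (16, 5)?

-(16, 5) = (16, -5 mod 19) = (16, 14).

(16, 14)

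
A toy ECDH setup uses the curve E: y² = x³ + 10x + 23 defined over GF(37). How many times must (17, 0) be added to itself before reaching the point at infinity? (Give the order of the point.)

2P: (17, 0) + (17, 0): same x and y₁ ≡ -y₂, so the sum is the point at infinity.
2P = the point at infinity, so the order is 2.

2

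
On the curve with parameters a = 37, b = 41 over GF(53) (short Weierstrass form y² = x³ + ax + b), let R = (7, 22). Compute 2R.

tangent at (7, 22): λ = (3·7² + 37)/(2·22) ≡ 25/44. 44⁻¹ ≡ 47 (mod 53), so λ ≡ 25·47 ≡ 9.
  x = λ² - 7 - 7 = 81 - 14 ≡ 14; y = λ·(7 - 14) - 22 ≡ 21. → (14, 21)

(14, 21)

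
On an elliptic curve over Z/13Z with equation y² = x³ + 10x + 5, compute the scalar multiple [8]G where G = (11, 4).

Double-and-add on 8 = (1000)₂. Start with G = (11, 4) for the leading 1-bit.
double: tangent at (11, 4): λ = (3·11² + 10)/(2·4) ≡ 9/8. 8⁻¹ ≡ 5 (mod 13), so λ ≡ 9·5 ≡ 6.
  x = λ² - 11 - 11 = 36 - 22 ≡ 1; y = λ·(11 - 1) - 4 ≡ 4. → (1, 4)
double: tangent at (1, 4): λ = (3·1² + 10)/(2·4) ≡ 0/8. 8⁻¹ ≡ 5 (mod 13) since 8·5 = 40 ≡ 1, so λ ≡ 0·5 ≡ 0.
  x = λ² - 1 - 1 = 0 - 2 ≡ 11; y = λ·(1 - 11) - 4 ≡ 9. → (11, 9)
double: tangent at (11, 9): λ = (3·11² + 10)/(2·9) ≡ 9/5. 5⁻¹ ≡ 8 (mod 13), so λ ≡ 9·8 ≡ 7.
  x = λ² - 11 - 11 = 49 - 22 ≡ 1; y = λ·(11 - 1) - 9 ≡ 9. → (1, 9)

(1, 9)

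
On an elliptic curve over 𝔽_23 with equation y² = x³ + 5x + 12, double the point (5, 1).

(3, 10)

tangent at (5, 1): λ = (3·5² + 5)/(2·1) ≡ 11/2. 2⁻¹ ≡ 12 (mod 23), so λ ≡ 11·12 ≡ 17.
  x = λ² - 5 - 5 = 289 - 10 ≡ 3; y = λ·(5 - 3) - 1 ≡ 10. → (3, 10)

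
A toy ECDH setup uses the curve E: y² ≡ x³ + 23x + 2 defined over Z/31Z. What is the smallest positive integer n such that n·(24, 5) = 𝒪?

2P: tangent at (24, 5): λ = (3·24² + 23)/(2·5) ≡ 15/10. 10⁻¹ ≡ 28 (mod 31) since 10·28 = 280 ≡ 1, so λ ≡ 15·28 ≡ 17.
  x = λ² - 24 - 24 = 289 - 48 ≡ 24; y = λ·(24 - 24) - 5 ≡ 26. → (24, 26)
3P: (24, 26) + (24, 5): same x and y₁ ≡ -y₂, so the sum is 𝒪.
3P = 𝒪, so the order is 3.

3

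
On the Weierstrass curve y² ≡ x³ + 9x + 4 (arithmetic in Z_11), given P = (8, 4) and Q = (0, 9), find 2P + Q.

(8, 7)

First 2P:
Repeated addition: build up to 2P.
2P: tangent at (8, 4): λ = (3·8² + 9)/(2·4) ≡ 3/8. 8⁻¹ ≡ 7 (mod 11), so λ ≡ 3·7 ≡ 10.
  x = λ² - 8 - 8 = 100 - 16 ≡ 7; y = λ·(8 - 7) - 4 ≡ 6. → (7, 6)
2P = (7, 6).
Finally 2P + Q:
(7, 6) + (0, 9). λ = (9 - 6)/(0 - 7) ≡ 3/4 mod 11. 4⁻¹ ≡ 3 (mod 11), so λ ≡ 9.
  x = λ² - 7 - 0 = 81 - 7 ≡ 8; y = λ·(7 - 8) - 6 ≡ 7. → (8, 7)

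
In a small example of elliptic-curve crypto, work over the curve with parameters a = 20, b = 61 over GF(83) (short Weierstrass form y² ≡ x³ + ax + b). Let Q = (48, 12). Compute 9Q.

(67, 25)

Repeated addition: build up to 9Q.
2Q: tangent at (48, 12): λ = (3·48² + 20)/(2·12) ≡ 43/24. 24⁻¹ ≡ 45 (mod 83), so λ ≡ 43·45 ≡ 26.
  x = λ² - 48 - 48 = 676 - 96 ≡ 82; y = λ·(48 - 82) - 12 ≡ 17. → (82, 17)
3Q: (82, 17) + (48, 12). λ = (12 - 17)/(48 - 82) ≡ 78/49 mod 83. 49⁻¹ ≡ 61 (mod 83), so λ ≡ 27.
  x = λ² - 82 - 48 = 729 - 130 ≡ 18; y = λ·(82 - 18) - 17 ≡ 51. → (18, 51)
4Q: (18, 51) + (48, 12). λ = (12 - 51)/(48 - 18) ≡ 44/30 mod 83. 30⁻¹ ≡ 36 (mod 83) since 30·36 = 1080 ≡ 1, so λ ≡ 7.
  x = λ² - 18 - 48 = 49 - 66 ≡ 66; y = λ·(18 - 66) - 51 ≡ 28. → (66, 28)
5Q: (66, 28) + (48, 12). λ = (12 - 28)/(48 - 66) ≡ 67/65 mod 83. 65⁻¹ ≡ 23 (mod 83), so λ ≡ 47.
  x = λ² - 66 - 48 = 2209 - 114 ≡ 20; y = λ·(66 - 20) - 28 ≡ 59. → (20, 59)
6Q: (20, 59) + (48, 12). λ = (12 - 59)/(48 - 20) ≡ 36/28 mod 83. 28⁻¹ ≡ 3 (mod 83) since 28·3 = 84 ≡ 1, so λ ≡ 25.
  x = λ² - 20 - 48 = 625 - 68 ≡ 59; y = λ·(20 - 59) - 59 ≡ 45. → (59, 45)
7Q: (59, 45) + (48, 12). λ = (12 - 45)/(48 - 59) ≡ 50/72 mod 83. 72⁻¹ ≡ 15 (mod 83) since 72·15 = 1080 ≡ 1, so λ ≡ 3.
  x = λ² - 59 - 48 = 9 - 107 ≡ 68; y = λ·(59 - 68) - 45 ≡ 11. → (68, 11)
8Q: (68, 11) + (48, 12). λ = (12 - 11)/(48 - 68) ≡ 1/63 mod 83. 63⁻¹ ≡ 29 (mod 83) since 63·29 = 1827 ≡ 1, so λ ≡ 29.
  x = λ² - 68 - 48 = 841 - 116 ≡ 61; y = λ·(68 - 61) - 11 ≡ 26. → (61, 26)
9Q: (61, 26) + (48, 12). λ = (12 - 26)/(48 - 61) ≡ 69/70 mod 83. 70⁻¹ ≡ 51 (mod 83) since 70·51 = 3570 ≡ 1, so λ ≡ 33.
  x = λ² - 61 - 48 = 1089 - 109 ≡ 67; y = λ·(61 - 67) - 26 ≡ 25. → (67, 25)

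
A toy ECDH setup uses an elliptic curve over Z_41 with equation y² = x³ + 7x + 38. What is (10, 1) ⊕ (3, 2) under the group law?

(10, 1) + (3, 2). λ = (2 - 1)/(3 - 10) ≡ 1/34 mod 41. 34⁻¹ ≡ 35 (mod 41), so λ ≡ 35.
  x = λ² - 10 - 3 = 1225 - 13 ≡ 23; y = λ·(10 - 23) - 1 ≡ 36. → (23, 36)

(23, 36)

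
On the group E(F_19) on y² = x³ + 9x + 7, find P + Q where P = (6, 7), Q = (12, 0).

(6, 7) + (12, 0). λ = (0 - 7)/(12 - 6) ≡ 12/6 mod 19. 6⁻¹ ≡ 16 (mod 19) since 6·16 = 96 ≡ 1, so λ ≡ 2.
  x = λ² - 6 - 12 = 4 - 18 ≡ 5; y = λ·(6 - 5) - 7 ≡ 14. → (5, 14)

(5, 14)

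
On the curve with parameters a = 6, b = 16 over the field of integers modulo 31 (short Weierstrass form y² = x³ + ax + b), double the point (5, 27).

(0, 27)

tangent at (5, 27): λ = (3·5² + 6)/(2·27) ≡ 19/23. 23⁻¹ ≡ 27 (mod 31), so λ ≡ 19·27 ≡ 17.
  x = λ² - 5 - 5 = 289 - 10 ≡ 0; y = λ·(5 - 0) - 27 ≡ 27. → (0, 27)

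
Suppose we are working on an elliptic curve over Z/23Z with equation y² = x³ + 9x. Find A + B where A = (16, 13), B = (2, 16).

(0, 0)

(16, 13) + (2, 16). λ = (16 - 13)/(2 - 16) ≡ 3/9 mod 23. 9⁻¹ ≡ 18 (mod 23), so λ ≡ 8.
  x = λ² - 16 - 2 = 64 - 18 ≡ 0; y = λ·(16 - 0) - 13 ≡ 0. → (0, 0)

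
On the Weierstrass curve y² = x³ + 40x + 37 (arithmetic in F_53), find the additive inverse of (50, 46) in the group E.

(50, 7)

-(50, 46) = (50, -46 mod 53) = (50, 7).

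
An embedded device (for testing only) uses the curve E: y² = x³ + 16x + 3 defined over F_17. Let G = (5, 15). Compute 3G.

O

Repeated addition: build up to 3G.
2G: tangent at (5, 15): λ = (3·5² + 16)/(2·15) ≡ 6/13. 13⁻¹ ≡ 4 (mod 17), so λ ≡ 6·4 ≡ 7.
  x = λ² - 5 - 5 = 49 - 10 ≡ 5; y = λ·(5 - 5) - 15 ≡ 2. → (5, 2)
3G: (5, 2) + (5, 15): same x and y₁ ≡ -y₂, so the sum is 𝒪.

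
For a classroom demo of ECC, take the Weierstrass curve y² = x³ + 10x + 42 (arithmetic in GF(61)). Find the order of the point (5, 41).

2P: tangent at (5, 41): λ = (3·5² + 10)/(2·41) ≡ 24/21. 21⁻¹ ≡ 32 (mod 61) since 21·32 = 672 ≡ 1, so λ ≡ 24·32 ≡ 36.
  x = λ² - 5 - 5 = 1296 - 10 ≡ 5; y = λ·(5 - 5) - 41 ≡ 20. → (5, 20)
3P: (5, 20) + (5, 41): same x and y₁ ≡ -y₂, so the sum is O.
3P = O, so the order is 3.

3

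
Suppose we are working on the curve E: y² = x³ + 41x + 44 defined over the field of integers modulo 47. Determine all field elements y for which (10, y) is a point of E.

x³ + 41x + 44 = 1454 ≡ 44 (mod 47).
44 is a non-residue mod 47; no y exists.

none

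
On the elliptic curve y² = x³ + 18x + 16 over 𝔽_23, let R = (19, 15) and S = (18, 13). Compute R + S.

(13, 20)

(19, 15) + (18, 13). λ = (13 - 15)/(18 - 19) ≡ 21/22 mod 23. 22⁻¹ ≡ 22 (mod 23), so λ ≡ 2.
  x = λ² - 19 - 18 = 4 - 37 ≡ 13; y = λ·(19 - 13) - 15 ≡ 20. → (13, 20)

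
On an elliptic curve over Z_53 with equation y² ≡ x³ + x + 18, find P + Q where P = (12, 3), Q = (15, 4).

(12, 3) + (15, 4). λ = (4 - 3)/(15 - 12) ≡ 1/3 mod 53. 3⁻¹ ≡ 18 (mod 53) since 3·18 = 54 ≡ 1, so λ ≡ 18.
  x = λ² - 12 - 15 = 324 - 27 ≡ 32; y = λ·(12 - 32) - 3 ≡ 8. → (32, 8)

(32, 8)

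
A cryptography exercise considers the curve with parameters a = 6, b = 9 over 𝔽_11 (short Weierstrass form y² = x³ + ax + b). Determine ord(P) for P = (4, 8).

2P: tangent at (4, 8): λ = (3·4² + 6)/(2·8) ≡ 10/5. 5⁻¹ ≡ 9 (mod 11) since 5·9 = 45 ≡ 1, so λ ≡ 10·9 ≡ 2.
  x = λ² - 4 - 4 = 4 - 8 ≡ 7; y = λ·(4 - 7) - 8 ≡ 8. → (7, 8)
3P: (7, 8) + (4, 8). λ = (8 - 8)/(4 - 7) ≡ 0/8 mod 11. 8⁻¹ ≡ 7 (mod 11), so λ ≡ 0.
  x = λ² - 7 - 4 = 0 - 11 ≡ 0; y = λ·(7 - 0) - 8 ≡ 3. → (0, 3)
4P: (0, 3) + (4, 8). λ = (8 - 3)/(4 - 0) ≡ 5/4 mod 11. 4⁻¹ ≡ 3 (mod 11), so λ ≡ 4.
  x = λ² - 0 - 4 = 16 - 4 ≡ 1; y = λ·(0 - 1) - 3 ≡ 4. → (1, 4)
5P: (1, 4) + (4, 8). λ = (8 - 4)/(4 - 1) ≡ 4/3 mod 11. 3⁻¹ ≡ 4 (mod 11), so λ ≡ 5.
  x = λ² - 1 - 4 = 25 - 5 ≡ 9; y = λ·(1 - 9) - 4 ≡ 0. → (9, 0)
6P: (9, 0) + (4, 8). λ = (8 - 0)/(4 - 9) ≡ 8/6 mod 11. 6⁻¹ ≡ 2 (mod 11), so λ ≡ 5.
  x = λ² - 9 - 4 = 25 - 13 ≡ 1; y = λ·(9 - 1) - 0 ≡ 7. → (1, 7)
7P: (1, 7) + (4, 8). λ = (8 - 7)/(4 - 1) ≡ 1/3 mod 11. 3⁻¹ ≡ 4 (mod 11) since 3·4 = 12 ≡ 1, so λ ≡ 4.
  x = λ² - 1 - 4 = 16 - 5 ≡ 0; y = λ·(1 - 0) - 7 ≡ 8. → (0, 8)
8P: (0, 8) + (4, 8). λ = (8 - 8)/(4 - 0) ≡ 0/4 mod 11. 4⁻¹ ≡ 3 (mod 11), so λ ≡ 0.
  x = λ² - 0 - 4 = 0 - 4 ≡ 7; y = λ·(0 - 7) - 8 ≡ 3. → (7, 3)
9P: (7, 3) + (4, 8). λ = (8 - 3)/(4 - 7) ≡ 5/8 mod 11. 8⁻¹ ≡ 7 (mod 11) since 8·7 = 56 ≡ 1, so λ ≡ 2.
  x = λ² - 7 - 4 = 4 - 11 ≡ 4; y = λ·(7 - 4) - 3 ≡ 3. → (4, 3)
10P: (4, 3) + (4, 8): same x and y₁ ≡ -y₂, so the sum is O.
10P = O, so the order is 10.

10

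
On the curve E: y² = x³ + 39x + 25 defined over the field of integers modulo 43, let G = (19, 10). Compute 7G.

(16, 31)

Double-and-add on 7 = (111)₂. Start with G = (19, 10) for the leading 1-bit.
double: tangent at (19, 10): λ = (3·19² + 39)/(2·10) ≡ 4/20. 20⁻¹ ≡ 28 (mod 43), so λ ≡ 4·28 ≡ 26.
  x = λ² - 19 - 19 = 676 - 38 ≡ 36; y = λ·(19 - 36) - 10 ≡ 21. → (36, 21)
add G: (36, 21) + (19, 10). λ = (10 - 21)/(19 - 36) ≡ 32/26 mod 43. 26⁻¹ ≡ 5 (mod 43) since 26·5 = 130 ≡ 1, so λ ≡ 31.
  x = λ² - 36 - 19 = 961 - 55 ≡ 3; y = λ·(36 - 3) - 21 ≡ 13. → (3, 13)
double: tangent at (3, 13): λ = (3·3² + 39)/(2·13) ≡ 23/26. 26⁻¹ ≡ 5 (mod 43) since 26·5 = 130 ≡ 1, so λ ≡ 23·5 ≡ 29.
  x = λ² - 3 - 3 = 841 - 6 ≡ 18; y = λ·(3 - 18) - 13 ≡ 25. → (18, 25)
add G: (18, 25) + (19, 10). λ = (10 - 25)/(19 - 18) ≡ 28/1 mod 43. 1⁻¹ ≡ 1 (mod 43), so λ ≡ 28.
  x = λ² - 18 - 19 = 784 - 37 ≡ 16; y = λ·(18 - 16) - 25 ≡ 31. → (16, 31)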